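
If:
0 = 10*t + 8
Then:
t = -4/5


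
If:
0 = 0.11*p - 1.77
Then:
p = 16.09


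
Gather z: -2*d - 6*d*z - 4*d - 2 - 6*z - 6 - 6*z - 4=-6*d + z*(-6*d - 12) - 12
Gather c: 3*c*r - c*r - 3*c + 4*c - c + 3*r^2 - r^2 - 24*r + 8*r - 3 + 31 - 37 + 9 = 2*c*r + 2*r^2 - 16*r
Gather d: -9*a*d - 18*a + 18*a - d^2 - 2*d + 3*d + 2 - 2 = -d^2 + d*(1 - 9*a)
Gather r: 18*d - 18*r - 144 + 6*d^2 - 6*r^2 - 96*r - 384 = 6*d^2 + 18*d - 6*r^2 - 114*r - 528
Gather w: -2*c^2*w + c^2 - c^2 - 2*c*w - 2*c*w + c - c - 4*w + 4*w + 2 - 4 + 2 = w*(-2*c^2 - 4*c)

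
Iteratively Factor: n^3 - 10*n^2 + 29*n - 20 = (n - 1)*(n^2 - 9*n + 20) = (n - 5)*(n - 1)*(n - 4)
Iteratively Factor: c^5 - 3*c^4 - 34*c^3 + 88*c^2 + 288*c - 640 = (c + 4)*(c^4 - 7*c^3 - 6*c^2 + 112*c - 160) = (c - 4)*(c + 4)*(c^3 - 3*c^2 - 18*c + 40) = (c - 4)*(c - 2)*(c + 4)*(c^2 - c - 20) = (c - 5)*(c - 4)*(c - 2)*(c + 4)*(c + 4)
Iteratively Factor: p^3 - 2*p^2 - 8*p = (p - 4)*(p^2 + 2*p) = (p - 4)*(p + 2)*(p)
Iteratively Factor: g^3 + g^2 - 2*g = (g + 2)*(g^2 - g) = g*(g + 2)*(g - 1)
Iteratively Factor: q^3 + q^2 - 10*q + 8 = (q - 1)*(q^2 + 2*q - 8) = (q - 2)*(q - 1)*(q + 4)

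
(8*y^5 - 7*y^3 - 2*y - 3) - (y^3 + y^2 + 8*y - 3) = 8*y^5 - 8*y^3 - y^2 - 10*y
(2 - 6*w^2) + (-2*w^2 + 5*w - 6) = -8*w^2 + 5*w - 4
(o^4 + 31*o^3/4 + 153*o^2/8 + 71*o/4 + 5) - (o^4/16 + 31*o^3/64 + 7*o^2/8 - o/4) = 15*o^4/16 + 465*o^3/64 + 73*o^2/4 + 18*o + 5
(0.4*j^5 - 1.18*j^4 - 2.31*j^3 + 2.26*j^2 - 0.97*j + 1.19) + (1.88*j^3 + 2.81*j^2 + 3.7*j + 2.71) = 0.4*j^5 - 1.18*j^4 - 0.43*j^3 + 5.07*j^2 + 2.73*j + 3.9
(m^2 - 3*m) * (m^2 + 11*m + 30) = m^4 + 8*m^3 - 3*m^2 - 90*m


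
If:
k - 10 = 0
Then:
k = 10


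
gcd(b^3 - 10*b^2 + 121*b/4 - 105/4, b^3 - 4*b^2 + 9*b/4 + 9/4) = b - 3/2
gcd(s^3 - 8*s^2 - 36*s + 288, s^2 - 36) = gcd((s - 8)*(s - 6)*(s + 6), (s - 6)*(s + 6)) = s^2 - 36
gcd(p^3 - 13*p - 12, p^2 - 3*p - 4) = p^2 - 3*p - 4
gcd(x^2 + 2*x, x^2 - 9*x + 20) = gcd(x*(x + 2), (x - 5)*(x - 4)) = 1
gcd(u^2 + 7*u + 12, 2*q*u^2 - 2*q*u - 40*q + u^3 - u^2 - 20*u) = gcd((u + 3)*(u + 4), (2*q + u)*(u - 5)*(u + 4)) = u + 4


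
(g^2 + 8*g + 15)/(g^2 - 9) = (g + 5)/(g - 3)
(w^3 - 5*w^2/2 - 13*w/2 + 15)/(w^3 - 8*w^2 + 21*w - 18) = (w + 5/2)/(w - 3)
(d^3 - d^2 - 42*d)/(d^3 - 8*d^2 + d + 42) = d*(d + 6)/(d^2 - d - 6)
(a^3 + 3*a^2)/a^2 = a + 3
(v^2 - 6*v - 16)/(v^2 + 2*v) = (v - 8)/v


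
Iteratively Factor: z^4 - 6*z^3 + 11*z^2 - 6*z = (z)*(z^3 - 6*z^2 + 11*z - 6) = z*(z - 1)*(z^2 - 5*z + 6) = z*(z - 2)*(z - 1)*(z - 3)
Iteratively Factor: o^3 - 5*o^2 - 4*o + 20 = (o + 2)*(o^2 - 7*o + 10) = (o - 2)*(o + 2)*(o - 5)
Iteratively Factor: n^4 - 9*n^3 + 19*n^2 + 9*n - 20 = (n + 1)*(n^3 - 10*n^2 + 29*n - 20) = (n - 1)*(n + 1)*(n^2 - 9*n + 20) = (n - 5)*(n - 1)*(n + 1)*(n - 4)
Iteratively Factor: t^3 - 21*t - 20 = (t + 4)*(t^2 - 4*t - 5) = (t - 5)*(t + 4)*(t + 1)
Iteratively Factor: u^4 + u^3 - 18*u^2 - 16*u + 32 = (u + 2)*(u^3 - u^2 - 16*u + 16) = (u - 4)*(u + 2)*(u^2 + 3*u - 4) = (u - 4)*(u + 2)*(u + 4)*(u - 1)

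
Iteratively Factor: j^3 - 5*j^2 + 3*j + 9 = (j - 3)*(j^2 - 2*j - 3) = (j - 3)^2*(j + 1)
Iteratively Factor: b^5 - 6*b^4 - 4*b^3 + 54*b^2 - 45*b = (b - 3)*(b^4 - 3*b^3 - 13*b^2 + 15*b) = (b - 3)*(b - 1)*(b^3 - 2*b^2 - 15*b) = (b - 3)*(b - 1)*(b + 3)*(b^2 - 5*b) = (b - 5)*(b - 3)*(b - 1)*(b + 3)*(b)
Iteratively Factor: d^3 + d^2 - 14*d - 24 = (d - 4)*(d^2 + 5*d + 6) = (d - 4)*(d + 3)*(d + 2)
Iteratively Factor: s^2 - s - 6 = (s - 3)*(s + 2)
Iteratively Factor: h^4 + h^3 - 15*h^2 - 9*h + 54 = (h - 3)*(h^3 + 4*h^2 - 3*h - 18) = (h - 3)*(h + 3)*(h^2 + h - 6) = (h - 3)*(h + 3)^2*(h - 2)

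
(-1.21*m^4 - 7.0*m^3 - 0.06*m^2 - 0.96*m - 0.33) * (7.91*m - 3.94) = -9.5711*m^5 - 50.6026*m^4 + 27.1054*m^3 - 7.3572*m^2 + 1.1721*m + 1.3002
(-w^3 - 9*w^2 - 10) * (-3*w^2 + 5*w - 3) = 3*w^5 + 22*w^4 - 42*w^3 + 57*w^2 - 50*w + 30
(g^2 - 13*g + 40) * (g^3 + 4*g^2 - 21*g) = g^5 - 9*g^4 - 33*g^3 + 433*g^2 - 840*g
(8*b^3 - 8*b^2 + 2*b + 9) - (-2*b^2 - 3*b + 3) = 8*b^3 - 6*b^2 + 5*b + 6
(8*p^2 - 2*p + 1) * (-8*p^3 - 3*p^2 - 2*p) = -64*p^5 - 8*p^4 - 18*p^3 + p^2 - 2*p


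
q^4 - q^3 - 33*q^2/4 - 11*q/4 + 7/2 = (q - 7/2)*(q - 1/2)*(q + 1)*(q + 2)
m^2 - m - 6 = (m - 3)*(m + 2)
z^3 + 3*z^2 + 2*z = z*(z + 1)*(z + 2)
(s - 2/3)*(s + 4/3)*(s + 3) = s^3 + 11*s^2/3 + 10*s/9 - 8/3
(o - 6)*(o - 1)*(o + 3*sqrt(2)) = o^3 - 7*o^2 + 3*sqrt(2)*o^2 - 21*sqrt(2)*o + 6*o + 18*sqrt(2)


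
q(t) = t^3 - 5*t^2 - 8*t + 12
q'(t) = 3*t^2 - 10*t - 8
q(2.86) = -28.38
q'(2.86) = -12.06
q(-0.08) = 12.61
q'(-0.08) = -7.18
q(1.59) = -9.34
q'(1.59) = -16.32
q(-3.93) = -94.48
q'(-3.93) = 77.63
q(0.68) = 4.56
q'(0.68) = -13.41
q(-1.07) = 13.61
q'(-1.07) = 6.13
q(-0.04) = 12.31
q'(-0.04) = -7.60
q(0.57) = 6.00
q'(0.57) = -12.73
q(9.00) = 264.00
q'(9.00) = 145.00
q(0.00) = 12.00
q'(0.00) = -8.00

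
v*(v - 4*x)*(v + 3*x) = v^3 - v^2*x - 12*v*x^2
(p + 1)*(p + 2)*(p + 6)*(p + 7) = p^4 + 16*p^3 + 83*p^2 + 152*p + 84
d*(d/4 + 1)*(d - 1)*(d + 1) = d^4/4 + d^3 - d^2/4 - d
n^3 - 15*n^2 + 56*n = n*(n - 8)*(n - 7)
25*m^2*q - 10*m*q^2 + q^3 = q*(-5*m + q)^2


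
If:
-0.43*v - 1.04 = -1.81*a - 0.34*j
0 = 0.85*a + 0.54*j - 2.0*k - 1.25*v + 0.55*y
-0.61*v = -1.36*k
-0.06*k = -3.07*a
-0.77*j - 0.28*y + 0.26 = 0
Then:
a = -0.01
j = 2.16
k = -0.33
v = -0.74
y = -5.00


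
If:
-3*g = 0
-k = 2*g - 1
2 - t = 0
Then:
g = 0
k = 1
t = 2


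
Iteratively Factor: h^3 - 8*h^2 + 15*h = (h)*(h^2 - 8*h + 15) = h*(h - 5)*(h - 3)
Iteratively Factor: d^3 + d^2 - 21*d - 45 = (d + 3)*(d^2 - 2*d - 15) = (d - 5)*(d + 3)*(d + 3)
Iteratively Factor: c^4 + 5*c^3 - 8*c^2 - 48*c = (c + 4)*(c^3 + c^2 - 12*c) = (c - 3)*(c + 4)*(c^2 + 4*c) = (c - 3)*(c + 4)^2*(c)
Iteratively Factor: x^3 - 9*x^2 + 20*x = (x - 5)*(x^2 - 4*x) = (x - 5)*(x - 4)*(x)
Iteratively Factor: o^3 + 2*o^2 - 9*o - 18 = (o + 3)*(o^2 - o - 6) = (o + 2)*(o + 3)*(o - 3)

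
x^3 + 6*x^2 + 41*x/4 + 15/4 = (x + 1/2)*(x + 5/2)*(x + 3)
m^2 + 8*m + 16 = (m + 4)^2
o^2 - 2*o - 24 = (o - 6)*(o + 4)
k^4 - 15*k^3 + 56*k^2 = k^2*(k - 8)*(k - 7)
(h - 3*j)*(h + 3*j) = h^2 - 9*j^2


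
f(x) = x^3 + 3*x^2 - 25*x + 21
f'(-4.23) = 3.30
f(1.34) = -4.71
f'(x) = 3*x^2 + 6*x - 25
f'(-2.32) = -22.77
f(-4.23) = 104.74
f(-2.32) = 82.66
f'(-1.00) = -28.00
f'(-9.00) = 164.00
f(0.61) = 7.09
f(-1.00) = 48.00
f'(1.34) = -11.57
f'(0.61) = -20.22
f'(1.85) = -3.63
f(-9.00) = -240.00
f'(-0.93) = -27.99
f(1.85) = -8.65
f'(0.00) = -25.00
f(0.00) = 21.00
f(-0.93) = 46.04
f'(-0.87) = -27.95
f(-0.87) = 44.36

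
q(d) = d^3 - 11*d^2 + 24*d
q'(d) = 3*d^2 - 22*d + 24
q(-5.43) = -614.76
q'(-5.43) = 231.91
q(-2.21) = -117.56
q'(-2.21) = 87.27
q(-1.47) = -62.23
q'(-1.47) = 62.82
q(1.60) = 14.34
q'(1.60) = -3.52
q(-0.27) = -7.30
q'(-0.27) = 30.16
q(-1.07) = -39.50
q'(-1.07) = 50.97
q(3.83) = -13.26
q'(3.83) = -16.25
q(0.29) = 6.06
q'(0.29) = 17.87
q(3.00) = 0.00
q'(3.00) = -15.00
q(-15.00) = -6210.00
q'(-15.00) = 1029.00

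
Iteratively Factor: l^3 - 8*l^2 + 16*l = (l - 4)*(l^2 - 4*l) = l*(l - 4)*(l - 4)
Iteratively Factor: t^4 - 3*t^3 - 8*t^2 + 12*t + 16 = (t + 2)*(t^3 - 5*t^2 + 2*t + 8) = (t - 4)*(t + 2)*(t^2 - t - 2) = (t - 4)*(t + 1)*(t + 2)*(t - 2)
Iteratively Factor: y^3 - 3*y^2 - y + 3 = (y - 1)*(y^2 - 2*y - 3) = (y - 3)*(y - 1)*(y + 1)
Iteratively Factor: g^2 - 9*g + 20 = (g - 4)*(g - 5)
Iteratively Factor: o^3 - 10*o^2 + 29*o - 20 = (o - 4)*(o^2 - 6*o + 5) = (o - 5)*(o - 4)*(o - 1)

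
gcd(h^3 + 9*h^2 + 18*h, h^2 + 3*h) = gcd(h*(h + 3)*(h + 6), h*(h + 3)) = h^2 + 3*h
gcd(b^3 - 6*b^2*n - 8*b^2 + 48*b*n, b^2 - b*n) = b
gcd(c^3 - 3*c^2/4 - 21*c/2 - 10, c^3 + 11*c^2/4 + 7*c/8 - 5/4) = c^2 + 13*c/4 + 5/2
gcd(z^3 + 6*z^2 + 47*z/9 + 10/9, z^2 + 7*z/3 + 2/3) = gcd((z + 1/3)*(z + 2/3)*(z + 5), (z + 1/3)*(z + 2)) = z + 1/3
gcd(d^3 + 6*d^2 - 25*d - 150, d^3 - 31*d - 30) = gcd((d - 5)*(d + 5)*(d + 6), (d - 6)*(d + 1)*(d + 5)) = d + 5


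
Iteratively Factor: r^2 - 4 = (r + 2)*(r - 2)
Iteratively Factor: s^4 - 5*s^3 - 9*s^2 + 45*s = (s)*(s^3 - 5*s^2 - 9*s + 45) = s*(s + 3)*(s^2 - 8*s + 15) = s*(s - 5)*(s + 3)*(s - 3)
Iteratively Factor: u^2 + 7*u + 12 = (u + 4)*(u + 3)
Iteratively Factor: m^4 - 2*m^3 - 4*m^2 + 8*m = (m + 2)*(m^3 - 4*m^2 + 4*m) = (m - 2)*(m + 2)*(m^2 - 2*m) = m*(m - 2)*(m + 2)*(m - 2)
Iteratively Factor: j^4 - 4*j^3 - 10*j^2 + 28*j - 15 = (j - 5)*(j^3 + j^2 - 5*j + 3) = (j - 5)*(j - 1)*(j^2 + 2*j - 3) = (j - 5)*(j - 1)*(j + 3)*(j - 1)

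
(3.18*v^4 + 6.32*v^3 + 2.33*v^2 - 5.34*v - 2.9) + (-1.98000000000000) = 3.18*v^4 + 6.32*v^3 + 2.33*v^2 - 5.34*v - 4.88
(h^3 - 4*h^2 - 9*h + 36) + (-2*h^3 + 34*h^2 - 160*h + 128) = -h^3 + 30*h^2 - 169*h + 164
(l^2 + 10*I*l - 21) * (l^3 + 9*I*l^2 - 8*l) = l^5 + 19*I*l^4 - 119*l^3 - 269*I*l^2 + 168*l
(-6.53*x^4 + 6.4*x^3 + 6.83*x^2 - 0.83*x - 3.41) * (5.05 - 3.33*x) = 21.7449*x^5 - 54.2885*x^4 + 9.5761*x^3 + 37.2554*x^2 + 7.1638*x - 17.2205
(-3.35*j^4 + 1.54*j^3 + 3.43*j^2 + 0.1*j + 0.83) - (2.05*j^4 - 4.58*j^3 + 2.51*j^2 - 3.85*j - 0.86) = -5.4*j^4 + 6.12*j^3 + 0.92*j^2 + 3.95*j + 1.69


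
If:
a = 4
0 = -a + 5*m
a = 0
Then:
No Solution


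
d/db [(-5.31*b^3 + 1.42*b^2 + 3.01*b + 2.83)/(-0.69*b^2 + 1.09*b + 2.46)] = (3.6639*b^4 - 11.5758*b^3 - 35.5631*b^2 + 10.8918*b + 4.3199)/(0.4761*b^4 - 1.5042*b^3 - 2.2067*b^2 + 5.3628*b + 6.0516)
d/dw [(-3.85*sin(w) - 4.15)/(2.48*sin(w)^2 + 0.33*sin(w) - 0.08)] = (9.548*sin(w)^2 + 20.584*sin(w) + 1.6775)*cos(w)/(6.1504*sin(w)^4 + 1.6368*sin(w)^3 - 0.2879*sin(w)^2 - 0.0528*sin(w) + 0.0064)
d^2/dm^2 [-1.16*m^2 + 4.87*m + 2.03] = -2.32000000000000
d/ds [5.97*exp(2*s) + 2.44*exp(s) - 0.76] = (11.94*exp(s) + 2.44)*exp(s)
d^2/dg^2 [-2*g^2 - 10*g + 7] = -4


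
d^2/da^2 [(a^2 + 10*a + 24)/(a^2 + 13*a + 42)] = -6/(a^3 + 21*a^2 + 147*a + 343)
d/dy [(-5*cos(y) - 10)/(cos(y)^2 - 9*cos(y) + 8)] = 5*(sin(y)^2 - 4*cos(y) + 25)*sin(y)/(cos(y)^2 - 9*cos(y) + 8)^2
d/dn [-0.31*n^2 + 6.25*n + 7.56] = 6.25 - 0.62*n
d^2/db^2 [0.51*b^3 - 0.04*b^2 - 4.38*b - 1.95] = 3.06*b - 0.08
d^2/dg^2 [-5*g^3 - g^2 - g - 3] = -30*g - 2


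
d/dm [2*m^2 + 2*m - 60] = 4*m + 2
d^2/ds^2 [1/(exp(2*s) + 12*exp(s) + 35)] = 4*(-(exp(s) + 3)*(exp(2*s) + 12*exp(s) + 35) + 2*(exp(s) + 6)^2*exp(s))*exp(s)/(exp(2*s) + 12*exp(s) + 35)^3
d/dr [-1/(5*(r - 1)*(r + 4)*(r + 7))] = ((r - 1)*(r + 4) + (r - 1)*(r + 7) + (r + 4)*(r + 7))/(5*(r - 1)^2*(r + 4)^2*(r + 7)^2)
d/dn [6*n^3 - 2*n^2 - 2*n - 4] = 18*n^2 - 4*n - 2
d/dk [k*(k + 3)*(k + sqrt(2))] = k*(k + 3) + k*(k + sqrt(2)) + (k + 3)*(k + sqrt(2))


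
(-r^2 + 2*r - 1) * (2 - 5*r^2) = 5*r^4 - 10*r^3 + 3*r^2 + 4*r - 2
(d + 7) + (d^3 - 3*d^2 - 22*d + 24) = d^3 - 3*d^2 - 21*d + 31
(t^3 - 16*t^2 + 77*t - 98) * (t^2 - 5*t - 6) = t^5 - 21*t^4 + 151*t^3 - 387*t^2 + 28*t + 588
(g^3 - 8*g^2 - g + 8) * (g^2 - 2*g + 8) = g^5 - 10*g^4 + 23*g^3 - 54*g^2 - 24*g + 64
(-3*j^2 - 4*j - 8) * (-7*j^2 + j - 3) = 21*j^4 + 25*j^3 + 61*j^2 + 4*j + 24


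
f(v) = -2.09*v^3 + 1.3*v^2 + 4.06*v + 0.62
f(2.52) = -14.34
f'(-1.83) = -21.70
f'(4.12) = -91.66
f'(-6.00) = -237.26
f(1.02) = 3.90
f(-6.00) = 474.50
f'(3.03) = -45.63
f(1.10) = 3.88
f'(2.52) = -29.21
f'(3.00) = -44.57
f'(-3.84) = -98.38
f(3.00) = -31.93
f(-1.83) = 10.35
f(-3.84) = 122.54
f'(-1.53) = -14.60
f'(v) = -6.27*v^2 + 2.6*v + 4.06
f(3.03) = -33.28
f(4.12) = -106.75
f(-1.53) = 4.94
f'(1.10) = -0.67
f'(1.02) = 0.19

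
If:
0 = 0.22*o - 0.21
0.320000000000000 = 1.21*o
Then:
No Solution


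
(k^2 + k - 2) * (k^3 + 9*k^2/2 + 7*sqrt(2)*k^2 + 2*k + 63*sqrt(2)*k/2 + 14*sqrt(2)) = k^5 + 11*k^4/2 + 7*sqrt(2)*k^4 + 9*k^3/2 + 77*sqrt(2)*k^3/2 - 7*k^2 + 63*sqrt(2)*k^2/2 - 49*sqrt(2)*k - 4*k - 28*sqrt(2)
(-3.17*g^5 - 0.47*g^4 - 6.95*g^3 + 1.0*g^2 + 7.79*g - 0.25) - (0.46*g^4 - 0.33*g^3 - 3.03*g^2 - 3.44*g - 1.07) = -3.17*g^5 - 0.93*g^4 - 6.62*g^3 + 4.03*g^2 + 11.23*g + 0.82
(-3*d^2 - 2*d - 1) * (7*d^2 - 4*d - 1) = -21*d^4 - 2*d^3 + 4*d^2 + 6*d + 1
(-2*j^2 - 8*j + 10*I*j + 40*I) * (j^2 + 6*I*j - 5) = -2*j^4 - 8*j^3 - 2*I*j^3 - 50*j^2 - 8*I*j^2 - 200*j - 50*I*j - 200*I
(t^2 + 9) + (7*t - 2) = t^2 + 7*t + 7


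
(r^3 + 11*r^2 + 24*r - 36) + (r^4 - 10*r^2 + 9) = r^4 + r^3 + r^2 + 24*r - 27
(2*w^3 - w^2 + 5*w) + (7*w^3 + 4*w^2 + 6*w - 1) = 9*w^3 + 3*w^2 + 11*w - 1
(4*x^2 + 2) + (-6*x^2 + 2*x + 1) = -2*x^2 + 2*x + 3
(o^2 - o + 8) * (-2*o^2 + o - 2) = -2*o^4 + 3*o^3 - 19*o^2 + 10*o - 16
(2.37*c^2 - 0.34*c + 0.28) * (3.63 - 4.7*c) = -11.139*c^3 + 10.2011*c^2 - 2.5502*c + 1.0164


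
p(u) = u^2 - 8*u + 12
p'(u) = 2*u - 8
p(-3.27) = 48.85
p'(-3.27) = -14.54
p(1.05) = 4.70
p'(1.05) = -5.90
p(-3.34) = 49.88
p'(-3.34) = -14.68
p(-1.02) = 21.20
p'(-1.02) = -10.04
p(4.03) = -4.00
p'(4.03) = 0.06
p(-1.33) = 24.41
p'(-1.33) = -10.66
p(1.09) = 4.47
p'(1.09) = -5.82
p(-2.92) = 43.89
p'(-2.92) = -13.84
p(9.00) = 21.00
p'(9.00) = 10.00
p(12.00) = 60.00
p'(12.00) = 16.00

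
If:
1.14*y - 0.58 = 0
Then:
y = 0.51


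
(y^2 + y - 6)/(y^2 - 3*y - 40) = (-y^2 - y + 6)/(-y^2 + 3*y + 40)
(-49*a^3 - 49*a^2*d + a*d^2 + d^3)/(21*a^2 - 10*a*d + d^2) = (-7*a^2 - 8*a*d - d^2)/(3*a - d)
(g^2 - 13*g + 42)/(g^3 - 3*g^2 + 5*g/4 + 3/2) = 4*(g^2 - 13*g + 42)/(4*g^3 - 12*g^2 + 5*g + 6)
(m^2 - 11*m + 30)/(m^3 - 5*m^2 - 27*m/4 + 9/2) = 4*(m - 5)/(4*m^2 + 4*m - 3)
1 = 1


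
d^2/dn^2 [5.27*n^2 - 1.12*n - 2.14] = 10.5400000000000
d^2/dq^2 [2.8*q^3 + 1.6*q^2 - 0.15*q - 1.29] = 16.8*q + 3.2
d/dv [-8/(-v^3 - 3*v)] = 24*(-v^2 - 1)/(v^2*(v^2 + 3)^2)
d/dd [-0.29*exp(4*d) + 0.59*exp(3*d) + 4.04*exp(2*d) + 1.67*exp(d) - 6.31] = (-1.16*exp(3*d) + 1.77*exp(2*d) + 8.08*exp(d) + 1.67)*exp(d)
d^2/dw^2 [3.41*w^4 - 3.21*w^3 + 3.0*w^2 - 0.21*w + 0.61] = 40.92*w^2 - 19.26*w + 6.0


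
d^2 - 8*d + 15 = (d - 5)*(d - 3)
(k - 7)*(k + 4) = k^2 - 3*k - 28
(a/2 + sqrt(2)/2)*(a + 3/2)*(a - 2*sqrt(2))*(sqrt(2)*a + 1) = sqrt(2)*a^4/2 - a^3/2 + 3*sqrt(2)*a^3/4 - 5*sqrt(2)*a^2/2 - 3*a^2/4 - 15*sqrt(2)*a/4 - 2*a - 3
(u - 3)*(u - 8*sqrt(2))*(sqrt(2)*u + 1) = sqrt(2)*u^3 - 15*u^2 - 3*sqrt(2)*u^2 - 8*sqrt(2)*u + 45*u + 24*sqrt(2)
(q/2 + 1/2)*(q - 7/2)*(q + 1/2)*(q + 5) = q^4/2 + 3*q^3/2 - 59*q^2/8 - 51*q/4 - 35/8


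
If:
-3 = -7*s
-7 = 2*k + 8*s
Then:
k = -73/14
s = 3/7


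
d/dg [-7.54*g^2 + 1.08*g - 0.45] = 1.08 - 15.08*g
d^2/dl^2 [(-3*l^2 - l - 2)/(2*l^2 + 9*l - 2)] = 20*(5*l^3 - 6*l^2 - 12*l - 20)/(8*l^6 + 108*l^5 + 462*l^4 + 513*l^3 - 462*l^2 + 108*l - 8)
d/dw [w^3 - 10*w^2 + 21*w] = 3*w^2 - 20*w + 21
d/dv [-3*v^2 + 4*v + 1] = 4 - 6*v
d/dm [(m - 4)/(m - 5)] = -1/(m - 5)^2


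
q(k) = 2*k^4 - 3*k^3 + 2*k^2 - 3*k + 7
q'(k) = 8*k^3 - 9*k^2 + 4*k - 3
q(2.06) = 19.10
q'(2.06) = 36.98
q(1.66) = 8.99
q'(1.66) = 15.43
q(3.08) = 109.06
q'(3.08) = 157.69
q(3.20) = 129.29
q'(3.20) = 179.78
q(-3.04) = 289.70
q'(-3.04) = -323.09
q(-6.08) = 3506.47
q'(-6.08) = -2158.06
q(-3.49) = 466.07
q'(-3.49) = -466.65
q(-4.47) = 1126.79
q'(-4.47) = -915.23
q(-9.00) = 15505.00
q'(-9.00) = -6600.00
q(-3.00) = 277.00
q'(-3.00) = -312.00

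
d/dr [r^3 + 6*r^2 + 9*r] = 3*r^2 + 12*r + 9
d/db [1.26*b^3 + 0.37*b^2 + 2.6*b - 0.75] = 3.78*b^2 + 0.74*b + 2.6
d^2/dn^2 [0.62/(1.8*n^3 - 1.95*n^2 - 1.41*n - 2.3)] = ((2.418 - 6.696*n)*(-1.8*n^3 + 1.95*n^2 + 1.41*n + 2.3) - 0.62*(-10.8*n^2 + 7.8*n + 2.82)*(-5.4*n^2 + 3.9*n + 1.41))/(-1.8*n^3 + 1.95*n^2 + 1.41*n + 2.3)^3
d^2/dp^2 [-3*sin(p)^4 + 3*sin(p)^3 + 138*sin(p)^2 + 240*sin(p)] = 48*sin(p)^4 - 27*sin(p)^3 - 588*sin(p)^2 - 222*sin(p) + 276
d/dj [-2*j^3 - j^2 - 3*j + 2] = -6*j^2 - 2*j - 3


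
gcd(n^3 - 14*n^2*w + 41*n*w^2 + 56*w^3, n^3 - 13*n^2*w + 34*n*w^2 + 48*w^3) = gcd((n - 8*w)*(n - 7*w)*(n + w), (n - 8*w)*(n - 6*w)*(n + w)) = -n^2 + 7*n*w + 8*w^2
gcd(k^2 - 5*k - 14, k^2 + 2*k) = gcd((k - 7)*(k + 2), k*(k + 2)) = k + 2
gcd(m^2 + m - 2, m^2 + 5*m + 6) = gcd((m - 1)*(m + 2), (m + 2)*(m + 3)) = m + 2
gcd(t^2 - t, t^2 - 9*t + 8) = t - 1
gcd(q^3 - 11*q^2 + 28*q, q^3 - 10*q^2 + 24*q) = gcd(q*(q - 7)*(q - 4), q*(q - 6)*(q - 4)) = q^2 - 4*q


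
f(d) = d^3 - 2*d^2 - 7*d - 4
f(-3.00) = -28.00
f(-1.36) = -0.69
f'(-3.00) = 32.00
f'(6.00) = 77.00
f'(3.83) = 21.69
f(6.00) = 98.00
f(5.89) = 89.72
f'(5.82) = 71.34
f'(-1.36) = 3.99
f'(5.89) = 73.52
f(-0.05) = -3.66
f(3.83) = -3.97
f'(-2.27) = 17.54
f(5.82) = 84.65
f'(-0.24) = -5.87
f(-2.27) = -10.11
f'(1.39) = -6.76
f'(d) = 3*d^2 - 4*d - 7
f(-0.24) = -2.45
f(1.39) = -14.91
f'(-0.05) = -6.79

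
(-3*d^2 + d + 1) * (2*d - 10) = -6*d^3 + 32*d^2 - 8*d - 10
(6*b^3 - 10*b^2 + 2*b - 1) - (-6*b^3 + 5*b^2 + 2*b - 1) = 12*b^3 - 15*b^2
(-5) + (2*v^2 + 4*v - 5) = 2*v^2 + 4*v - 10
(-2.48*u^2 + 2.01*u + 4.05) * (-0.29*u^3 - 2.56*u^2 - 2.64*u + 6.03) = 0.7192*u^5 + 5.7659*u^4 + 0.2271*u^3 - 30.6288*u^2 + 1.4283*u + 24.4215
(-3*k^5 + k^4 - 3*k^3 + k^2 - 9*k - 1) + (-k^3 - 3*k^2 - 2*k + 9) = -3*k^5 + k^4 - 4*k^3 - 2*k^2 - 11*k + 8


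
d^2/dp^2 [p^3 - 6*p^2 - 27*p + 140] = 6*p - 12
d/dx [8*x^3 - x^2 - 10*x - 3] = 24*x^2 - 2*x - 10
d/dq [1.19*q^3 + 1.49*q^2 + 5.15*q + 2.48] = 3.57*q^2 + 2.98*q + 5.15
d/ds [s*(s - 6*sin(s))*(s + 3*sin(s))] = -3*s^2*cos(s) + 3*s^2 - 6*s*sin(s) - 18*s*sin(2*s) - 18*sin(s)^2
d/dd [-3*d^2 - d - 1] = -6*d - 1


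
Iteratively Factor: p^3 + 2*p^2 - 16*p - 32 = (p + 4)*(p^2 - 2*p - 8) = (p + 2)*(p + 4)*(p - 4)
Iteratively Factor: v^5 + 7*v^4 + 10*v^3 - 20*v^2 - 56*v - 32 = (v + 2)*(v^4 + 5*v^3 - 20*v - 16) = (v + 1)*(v + 2)*(v^3 + 4*v^2 - 4*v - 16) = (v + 1)*(v + 2)^2*(v^2 + 2*v - 8) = (v - 2)*(v + 1)*(v + 2)^2*(v + 4)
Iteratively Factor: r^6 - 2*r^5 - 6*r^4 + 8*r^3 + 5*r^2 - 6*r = (r + 1)*(r^5 - 3*r^4 - 3*r^3 + 11*r^2 - 6*r) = (r - 3)*(r + 1)*(r^4 - 3*r^2 + 2*r) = (r - 3)*(r - 1)*(r + 1)*(r^3 + r^2 - 2*r) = r*(r - 3)*(r - 1)*(r + 1)*(r^2 + r - 2) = r*(r - 3)*(r - 1)^2*(r + 1)*(r + 2)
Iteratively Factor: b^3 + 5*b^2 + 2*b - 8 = (b - 1)*(b^2 + 6*b + 8) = (b - 1)*(b + 4)*(b + 2)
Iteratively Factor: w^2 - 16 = (w + 4)*(w - 4)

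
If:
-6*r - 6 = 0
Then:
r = -1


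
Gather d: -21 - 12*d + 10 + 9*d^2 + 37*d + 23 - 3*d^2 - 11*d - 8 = 6*d^2 + 14*d + 4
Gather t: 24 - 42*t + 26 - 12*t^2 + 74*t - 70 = -12*t^2 + 32*t - 20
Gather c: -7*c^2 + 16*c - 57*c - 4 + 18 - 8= -7*c^2 - 41*c + 6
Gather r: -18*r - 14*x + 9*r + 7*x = -9*r - 7*x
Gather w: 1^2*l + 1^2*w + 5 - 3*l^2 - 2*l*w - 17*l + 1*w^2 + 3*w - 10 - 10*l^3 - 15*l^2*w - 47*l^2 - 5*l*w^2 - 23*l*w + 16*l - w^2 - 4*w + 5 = -10*l^3 - 50*l^2 - 5*l*w^2 + w*(-15*l^2 - 25*l)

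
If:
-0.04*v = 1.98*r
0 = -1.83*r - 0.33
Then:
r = -0.18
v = 8.93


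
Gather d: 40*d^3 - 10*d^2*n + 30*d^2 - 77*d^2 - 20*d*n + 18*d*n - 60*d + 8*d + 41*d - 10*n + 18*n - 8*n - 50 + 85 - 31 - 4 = 40*d^3 + d^2*(-10*n - 47) + d*(-2*n - 11)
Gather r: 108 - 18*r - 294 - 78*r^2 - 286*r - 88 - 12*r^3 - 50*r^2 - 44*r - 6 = -12*r^3 - 128*r^2 - 348*r - 280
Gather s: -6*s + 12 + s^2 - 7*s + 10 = s^2 - 13*s + 22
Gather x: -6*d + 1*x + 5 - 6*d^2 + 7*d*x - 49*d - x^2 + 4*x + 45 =-6*d^2 - 55*d - x^2 + x*(7*d + 5) + 50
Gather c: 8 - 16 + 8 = 0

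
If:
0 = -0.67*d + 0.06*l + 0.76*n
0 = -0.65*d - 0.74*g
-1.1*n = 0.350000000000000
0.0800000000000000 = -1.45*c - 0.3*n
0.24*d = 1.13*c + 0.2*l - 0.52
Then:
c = 0.01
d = -0.15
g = 0.13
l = 2.36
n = -0.32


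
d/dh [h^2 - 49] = 2*h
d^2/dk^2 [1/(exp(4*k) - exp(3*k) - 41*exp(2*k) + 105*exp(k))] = ((-16*exp(3*k) + 9*exp(2*k) + 164*exp(k) - 105)*(exp(3*k) - exp(2*k) - 41*exp(k) + 105) + 2*(4*exp(3*k) - 3*exp(2*k) - 82*exp(k) + 105)^2)*exp(-k)/(exp(3*k) - exp(2*k) - 41*exp(k) + 105)^3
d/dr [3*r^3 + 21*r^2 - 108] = 3*r*(3*r + 14)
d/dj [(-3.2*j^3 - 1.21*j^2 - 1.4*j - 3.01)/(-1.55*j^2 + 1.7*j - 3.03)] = (4.96*j^4 - 10.88*j^3 + 24.861*j^2 - 1.9984*j + 9.359)/(2.4025*j^4 - 5.27*j^3 + 12.283*j^2 - 10.302*j + 9.1809)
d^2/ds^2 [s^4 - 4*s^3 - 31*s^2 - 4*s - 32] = 12*s^2 - 24*s - 62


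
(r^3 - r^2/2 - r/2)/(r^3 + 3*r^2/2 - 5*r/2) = (2*r + 1)/(2*r + 5)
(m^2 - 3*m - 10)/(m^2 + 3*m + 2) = (m - 5)/(m + 1)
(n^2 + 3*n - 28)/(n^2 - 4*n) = (n + 7)/n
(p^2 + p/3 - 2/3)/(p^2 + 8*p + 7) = (p - 2/3)/(p + 7)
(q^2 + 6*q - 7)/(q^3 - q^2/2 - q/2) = 2*(q + 7)/(q*(2*q + 1))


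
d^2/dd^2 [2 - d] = 0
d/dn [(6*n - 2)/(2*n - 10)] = -14/(n - 5)^2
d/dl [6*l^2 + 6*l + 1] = 12*l + 6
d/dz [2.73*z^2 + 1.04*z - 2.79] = 5.46*z + 1.04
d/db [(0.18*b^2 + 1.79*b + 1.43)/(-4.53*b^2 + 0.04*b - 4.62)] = (8.1159*b^2 + 11.2926*b - 8.327)/(20.5209*b^4 - 0.3624*b^3 + 41.8588*b^2 - 0.3696*b + 21.3444)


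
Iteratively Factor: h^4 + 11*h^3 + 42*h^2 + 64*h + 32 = (h + 4)*(h^3 + 7*h^2 + 14*h + 8) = (h + 2)*(h + 4)*(h^2 + 5*h + 4) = (h + 2)*(h + 4)^2*(h + 1)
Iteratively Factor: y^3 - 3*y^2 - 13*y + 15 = (y + 3)*(y^2 - 6*y + 5) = (y - 5)*(y + 3)*(y - 1)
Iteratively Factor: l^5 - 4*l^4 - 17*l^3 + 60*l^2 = (l + 4)*(l^4 - 8*l^3 + 15*l^2) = l*(l + 4)*(l^3 - 8*l^2 + 15*l) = l*(l - 5)*(l + 4)*(l^2 - 3*l) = l^2*(l - 5)*(l + 4)*(l - 3)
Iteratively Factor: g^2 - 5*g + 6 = (g - 3)*(g - 2)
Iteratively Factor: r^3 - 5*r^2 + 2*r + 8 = (r + 1)*(r^2 - 6*r + 8) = (r - 2)*(r + 1)*(r - 4)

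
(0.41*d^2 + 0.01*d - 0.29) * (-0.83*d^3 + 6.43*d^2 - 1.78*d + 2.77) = -0.3403*d^5 + 2.628*d^4 - 0.4248*d^3 - 0.7468*d^2 + 0.5439*d - 0.8033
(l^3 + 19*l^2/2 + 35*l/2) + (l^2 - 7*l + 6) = l^3 + 21*l^2/2 + 21*l/2 + 6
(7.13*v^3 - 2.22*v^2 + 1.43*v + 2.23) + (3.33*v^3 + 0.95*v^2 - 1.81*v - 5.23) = 10.46*v^3 - 1.27*v^2 - 0.38*v - 3.0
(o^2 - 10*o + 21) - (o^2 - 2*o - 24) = 45 - 8*o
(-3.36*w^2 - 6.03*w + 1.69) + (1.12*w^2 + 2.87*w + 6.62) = -2.24*w^2 - 3.16*w + 8.31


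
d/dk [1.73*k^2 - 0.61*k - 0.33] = 3.46*k - 0.61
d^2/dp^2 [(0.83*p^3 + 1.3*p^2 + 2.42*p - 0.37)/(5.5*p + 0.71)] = (50.215*p^3 + 19.4469*p^2 + 2.51041799999999*p - 39.97454)/(166.375*p^3 + 64.4325*p^2 + 8.31765*p + 0.357911)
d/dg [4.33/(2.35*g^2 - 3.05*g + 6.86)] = (13.2065 - 20.351*g)/(2.35*g^2 - 3.05*g + 6.86)^2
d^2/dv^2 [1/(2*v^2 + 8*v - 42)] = (-v^2 - 4*v + 4*(v + 2)^2 + 21)/(v^2 + 4*v - 21)^3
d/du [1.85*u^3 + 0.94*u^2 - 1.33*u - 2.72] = 5.55*u^2 + 1.88*u - 1.33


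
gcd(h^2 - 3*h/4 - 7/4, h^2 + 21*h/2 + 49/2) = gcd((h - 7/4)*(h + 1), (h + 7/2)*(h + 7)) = 1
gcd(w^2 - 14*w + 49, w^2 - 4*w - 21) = w - 7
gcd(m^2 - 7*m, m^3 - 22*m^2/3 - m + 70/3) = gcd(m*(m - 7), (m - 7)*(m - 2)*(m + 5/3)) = m - 7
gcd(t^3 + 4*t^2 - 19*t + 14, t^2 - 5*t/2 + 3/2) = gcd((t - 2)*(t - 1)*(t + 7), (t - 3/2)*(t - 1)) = t - 1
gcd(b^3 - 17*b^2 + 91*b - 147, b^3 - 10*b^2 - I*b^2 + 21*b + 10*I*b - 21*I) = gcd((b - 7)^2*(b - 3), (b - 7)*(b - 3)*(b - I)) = b^2 - 10*b + 21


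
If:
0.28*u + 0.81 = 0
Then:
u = -2.89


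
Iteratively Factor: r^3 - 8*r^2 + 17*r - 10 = (r - 2)*(r^2 - 6*r + 5) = (r - 5)*(r - 2)*(r - 1)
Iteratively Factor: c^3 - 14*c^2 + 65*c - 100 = (c - 5)*(c^2 - 9*c + 20) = (c - 5)*(c - 4)*(c - 5)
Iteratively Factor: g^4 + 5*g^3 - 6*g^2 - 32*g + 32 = (g + 4)*(g^3 + g^2 - 10*g + 8) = (g + 4)^2*(g^2 - 3*g + 2) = (g - 2)*(g + 4)^2*(g - 1)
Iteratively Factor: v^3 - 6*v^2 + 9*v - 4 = (v - 1)*(v^2 - 5*v + 4) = (v - 4)*(v - 1)*(v - 1)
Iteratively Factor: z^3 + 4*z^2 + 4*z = (z)*(z^2 + 4*z + 4) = z*(z + 2)*(z + 2)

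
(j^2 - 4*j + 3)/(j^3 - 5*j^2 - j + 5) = (j - 3)/(j^2 - 4*j - 5)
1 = 1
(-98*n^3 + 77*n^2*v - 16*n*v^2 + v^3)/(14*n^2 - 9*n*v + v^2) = -7*n + v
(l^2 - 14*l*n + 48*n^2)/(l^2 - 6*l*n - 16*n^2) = (l - 6*n)/(l + 2*n)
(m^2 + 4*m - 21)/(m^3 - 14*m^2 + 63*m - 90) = (m + 7)/(m^2 - 11*m + 30)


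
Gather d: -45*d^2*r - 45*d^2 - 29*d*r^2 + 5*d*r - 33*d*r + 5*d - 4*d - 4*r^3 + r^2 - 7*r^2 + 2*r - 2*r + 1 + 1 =d^2*(-45*r - 45) + d*(-29*r^2 - 28*r + 1) - 4*r^3 - 6*r^2 + 2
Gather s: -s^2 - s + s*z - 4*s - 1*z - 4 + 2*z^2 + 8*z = -s^2 + s*(z - 5) + 2*z^2 + 7*z - 4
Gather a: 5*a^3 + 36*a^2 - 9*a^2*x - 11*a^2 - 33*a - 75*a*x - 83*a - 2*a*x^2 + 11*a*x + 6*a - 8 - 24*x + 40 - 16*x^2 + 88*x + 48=5*a^3 + a^2*(25 - 9*x) + a*(-2*x^2 - 64*x - 110) - 16*x^2 + 64*x + 80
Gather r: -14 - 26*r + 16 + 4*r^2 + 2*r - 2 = 4*r^2 - 24*r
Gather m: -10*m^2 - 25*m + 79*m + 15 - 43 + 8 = -10*m^2 + 54*m - 20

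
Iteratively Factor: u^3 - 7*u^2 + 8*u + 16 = (u - 4)*(u^2 - 3*u - 4) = (u - 4)*(u + 1)*(u - 4)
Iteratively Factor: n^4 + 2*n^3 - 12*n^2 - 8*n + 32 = (n + 2)*(n^3 - 12*n + 16) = (n + 2)*(n + 4)*(n^2 - 4*n + 4) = (n - 2)*(n + 2)*(n + 4)*(n - 2)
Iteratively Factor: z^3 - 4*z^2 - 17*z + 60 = (z - 5)*(z^2 + z - 12) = (z - 5)*(z + 4)*(z - 3)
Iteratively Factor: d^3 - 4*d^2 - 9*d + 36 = (d - 4)*(d^2 - 9) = (d - 4)*(d - 3)*(d + 3)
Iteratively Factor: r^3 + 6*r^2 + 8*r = (r + 2)*(r^2 + 4*r) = (r + 2)*(r + 4)*(r)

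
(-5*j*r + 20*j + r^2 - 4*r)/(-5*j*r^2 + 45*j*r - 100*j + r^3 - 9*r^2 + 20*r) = 1/(r - 5)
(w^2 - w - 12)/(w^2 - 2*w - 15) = (w - 4)/(w - 5)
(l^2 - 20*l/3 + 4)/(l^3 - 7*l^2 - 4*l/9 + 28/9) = 3*(l - 6)/(3*l^2 - 19*l - 14)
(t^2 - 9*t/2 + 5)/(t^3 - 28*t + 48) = (t - 5/2)/(t^2 + 2*t - 24)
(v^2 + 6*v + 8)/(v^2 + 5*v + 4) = (v + 2)/(v + 1)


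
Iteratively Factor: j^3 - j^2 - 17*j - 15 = (j + 1)*(j^2 - 2*j - 15) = (j + 1)*(j + 3)*(j - 5)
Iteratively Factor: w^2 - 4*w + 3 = (w - 3)*(w - 1)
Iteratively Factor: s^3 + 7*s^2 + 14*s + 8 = (s + 2)*(s^2 + 5*s + 4) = (s + 1)*(s + 2)*(s + 4)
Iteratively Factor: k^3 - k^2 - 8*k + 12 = (k - 2)*(k^2 + k - 6) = (k - 2)*(k + 3)*(k - 2)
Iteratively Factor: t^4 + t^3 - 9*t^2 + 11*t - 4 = (t - 1)*(t^3 + 2*t^2 - 7*t + 4) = (t - 1)^2*(t^2 + 3*t - 4) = (t - 1)^3*(t + 4)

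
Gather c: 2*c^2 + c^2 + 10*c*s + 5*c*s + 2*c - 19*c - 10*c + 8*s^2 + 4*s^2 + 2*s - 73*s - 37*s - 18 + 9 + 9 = 3*c^2 + c*(15*s - 27) + 12*s^2 - 108*s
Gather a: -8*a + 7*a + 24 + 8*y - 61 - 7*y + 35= -a + y - 2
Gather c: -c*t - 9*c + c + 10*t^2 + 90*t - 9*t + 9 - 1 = c*(-t - 8) + 10*t^2 + 81*t + 8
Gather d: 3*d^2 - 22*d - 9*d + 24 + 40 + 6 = 3*d^2 - 31*d + 70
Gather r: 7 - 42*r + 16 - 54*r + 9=32 - 96*r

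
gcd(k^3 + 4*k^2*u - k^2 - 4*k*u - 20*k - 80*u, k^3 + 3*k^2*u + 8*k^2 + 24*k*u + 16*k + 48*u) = k + 4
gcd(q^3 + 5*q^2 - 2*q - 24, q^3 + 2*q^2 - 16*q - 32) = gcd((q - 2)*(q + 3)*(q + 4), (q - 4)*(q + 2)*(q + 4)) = q + 4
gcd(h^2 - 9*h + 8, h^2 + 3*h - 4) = h - 1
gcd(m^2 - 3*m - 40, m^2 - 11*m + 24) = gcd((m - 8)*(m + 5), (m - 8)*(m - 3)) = m - 8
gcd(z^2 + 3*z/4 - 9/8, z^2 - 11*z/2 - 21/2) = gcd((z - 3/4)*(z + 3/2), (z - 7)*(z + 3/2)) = z + 3/2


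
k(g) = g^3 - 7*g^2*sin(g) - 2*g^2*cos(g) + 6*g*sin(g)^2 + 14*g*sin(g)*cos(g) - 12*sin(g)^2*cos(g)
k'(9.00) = 838.29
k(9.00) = 606.65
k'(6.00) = -99.45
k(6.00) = 196.66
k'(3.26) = 175.04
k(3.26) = 70.33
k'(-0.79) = -2.71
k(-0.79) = 0.61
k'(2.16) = -5.56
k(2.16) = -12.29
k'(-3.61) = 117.77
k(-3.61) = -46.85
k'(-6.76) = -227.07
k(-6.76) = -215.50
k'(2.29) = 5.60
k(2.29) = -12.34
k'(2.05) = -11.77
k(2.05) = -11.31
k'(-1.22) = -5.01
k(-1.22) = 2.37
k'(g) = 2*g^2*sin(g) - 7*g^2*cos(g) + 3*g^2 - 14*g*sin(g)^2 + 12*g*sin(g)*cos(g) - 14*g*sin(g) + 14*g*cos(g)^2 - 4*g*cos(g) + 12*sin(g)^3 + 6*sin(g)^2 - 24*sin(g)*cos(g)^2 + 14*sin(g)*cos(g)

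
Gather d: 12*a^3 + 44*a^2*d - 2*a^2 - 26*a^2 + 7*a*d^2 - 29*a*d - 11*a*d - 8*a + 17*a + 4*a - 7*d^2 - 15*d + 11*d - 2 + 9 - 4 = 12*a^3 - 28*a^2 + 13*a + d^2*(7*a - 7) + d*(44*a^2 - 40*a - 4) + 3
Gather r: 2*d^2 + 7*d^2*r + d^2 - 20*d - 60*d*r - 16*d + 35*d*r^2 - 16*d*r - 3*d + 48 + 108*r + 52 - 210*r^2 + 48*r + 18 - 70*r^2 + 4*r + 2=3*d^2 - 39*d + r^2*(35*d - 280) + r*(7*d^2 - 76*d + 160) + 120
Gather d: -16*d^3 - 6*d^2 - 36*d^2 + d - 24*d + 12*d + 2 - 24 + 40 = -16*d^3 - 42*d^2 - 11*d + 18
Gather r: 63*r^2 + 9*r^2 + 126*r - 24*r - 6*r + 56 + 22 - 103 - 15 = 72*r^2 + 96*r - 40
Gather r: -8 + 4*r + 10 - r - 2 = 3*r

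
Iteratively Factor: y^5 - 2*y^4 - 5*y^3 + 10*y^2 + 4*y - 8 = (y - 2)*(y^4 - 5*y^2 + 4) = (y - 2)*(y + 2)*(y^3 - 2*y^2 - y + 2) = (y - 2)*(y - 1)*(y + 2)*(y^2 - y - 2) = (y - 2)*(y - 1)*(y + 1)*(y + 2)*(y - 2)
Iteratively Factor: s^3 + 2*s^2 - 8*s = (s)*(s^2 + 2*s - 8) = s*(s - 2)*(s + 4)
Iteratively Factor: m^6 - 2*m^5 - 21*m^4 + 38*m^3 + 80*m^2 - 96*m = (m)*(m^5 - 2*m^4 - 21*m^3 + 38*m^2 + 80*m - 96) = m*(m + 2)*(m^4 - 4*m^3 - 13*m^2 + 64*m - 48) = m*(m - 3)*(m + 2)*(m^3 - m^2 - 16*m + 16) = m*(m - 3)*(m - 1)*(m + 2)*(m^2 - 16) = m*(m - 4)*(m - 3)*(m - 1)*(m + 2)*(m + 4)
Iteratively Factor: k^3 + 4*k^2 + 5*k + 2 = (k + 1)*(k^2 + 3*k + 2) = (k + 1)^2*(k + 2)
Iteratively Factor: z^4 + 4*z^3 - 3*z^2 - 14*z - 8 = (z + 4)*(z^3 - 3*z - 2) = (z - 2)*(z + 4)*(z^2 + 2*z + 1) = (z - 2)*(z + 1)*(z + 4)*(z + 1)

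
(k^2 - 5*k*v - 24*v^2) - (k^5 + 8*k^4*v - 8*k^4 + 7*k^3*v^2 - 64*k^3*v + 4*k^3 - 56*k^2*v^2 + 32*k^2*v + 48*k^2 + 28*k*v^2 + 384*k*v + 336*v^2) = -k^5 - 8*k^4*v + 8*k^4 - 7*k^3*v^2 + 64*k^3*v - 4*k^3 + 56*k^2*v^2 - 32*k^2*v - 47*k^2 - 28*k*v^2 - 389*k*v - 360*v^2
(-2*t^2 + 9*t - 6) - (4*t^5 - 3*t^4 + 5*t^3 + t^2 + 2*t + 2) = -4*t^5 + 3*t^4 - 5*t^3 - 3*t^2 + 7*t - 8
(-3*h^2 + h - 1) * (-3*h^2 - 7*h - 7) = 9*h^4 + 18*h^3 + 17*h^2 + 7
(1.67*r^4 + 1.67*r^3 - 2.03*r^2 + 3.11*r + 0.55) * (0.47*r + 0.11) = 0.7849*r^5 + 0.9686*r^4 - 0.7704*r^3 + 1.2384*r^2 + 0.6006*r + 0.0605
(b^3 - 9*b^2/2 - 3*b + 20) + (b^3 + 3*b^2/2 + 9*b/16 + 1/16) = 2*b^3 - 3*b^2 - 39*b/16 + 321/16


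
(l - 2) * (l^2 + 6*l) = l^3 + 4*l^2 - 12*l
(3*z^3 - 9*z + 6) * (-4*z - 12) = -12*z^4 - 36*z^3 + 36*z^2 + 84*z - 72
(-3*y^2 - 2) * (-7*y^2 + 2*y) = 21*y^4 - 6*y^3 + 14*y^2 - 4*y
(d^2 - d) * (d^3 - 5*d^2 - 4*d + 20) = d^5 - 6*d^4 + d^3 + 24*d^2 - 20*d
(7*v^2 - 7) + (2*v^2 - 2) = 9*v^2 - 9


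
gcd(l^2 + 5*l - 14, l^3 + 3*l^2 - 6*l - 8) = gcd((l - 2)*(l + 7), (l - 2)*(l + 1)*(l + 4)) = l - 2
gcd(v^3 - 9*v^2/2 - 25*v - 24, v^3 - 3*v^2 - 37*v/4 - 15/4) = v + 3/2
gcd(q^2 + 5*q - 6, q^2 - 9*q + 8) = q - 1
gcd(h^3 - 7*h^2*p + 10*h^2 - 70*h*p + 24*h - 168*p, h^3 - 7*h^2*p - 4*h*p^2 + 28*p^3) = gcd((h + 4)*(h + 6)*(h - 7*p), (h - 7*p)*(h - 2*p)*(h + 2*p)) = -h + 7*p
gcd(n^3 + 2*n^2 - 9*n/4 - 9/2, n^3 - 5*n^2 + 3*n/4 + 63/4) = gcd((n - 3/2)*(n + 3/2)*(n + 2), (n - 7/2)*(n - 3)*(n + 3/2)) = n + 3/2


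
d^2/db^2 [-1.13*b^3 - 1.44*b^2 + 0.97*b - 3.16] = -6.78*b - 2.88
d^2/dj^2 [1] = 0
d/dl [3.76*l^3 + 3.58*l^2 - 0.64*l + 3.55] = 11.28*l^2 + 7.16*l - 0.64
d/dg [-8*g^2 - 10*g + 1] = -16*g - 10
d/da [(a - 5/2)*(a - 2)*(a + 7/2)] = 3*a^2 - 2*a - 43/4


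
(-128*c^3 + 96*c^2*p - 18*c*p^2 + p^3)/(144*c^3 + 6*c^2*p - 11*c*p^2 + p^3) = (16*c^2 - 10*c*p + p^2)/(-18*c^2 - 3*c*p + p^2)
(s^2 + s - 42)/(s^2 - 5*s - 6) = (s + 7)/(s + 1)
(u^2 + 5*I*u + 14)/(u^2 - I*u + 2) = (u + 7*I)/(u + I)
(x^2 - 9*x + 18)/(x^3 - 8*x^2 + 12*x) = (x - 3)/(x*(x - 2))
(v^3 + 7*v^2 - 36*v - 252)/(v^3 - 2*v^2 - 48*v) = (v^2 + v - 42)/(v*(v - 8))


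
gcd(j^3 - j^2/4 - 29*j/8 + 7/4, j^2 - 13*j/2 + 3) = j - 1/2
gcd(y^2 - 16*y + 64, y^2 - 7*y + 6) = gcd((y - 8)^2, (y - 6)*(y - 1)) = 1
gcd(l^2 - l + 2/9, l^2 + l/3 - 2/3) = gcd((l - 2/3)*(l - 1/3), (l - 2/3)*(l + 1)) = l - 2/3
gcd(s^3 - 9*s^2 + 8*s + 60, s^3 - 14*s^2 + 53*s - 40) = s - 5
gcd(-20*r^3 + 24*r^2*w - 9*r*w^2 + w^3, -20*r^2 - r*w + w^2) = 5*r - w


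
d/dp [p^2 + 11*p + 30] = 2*p + 11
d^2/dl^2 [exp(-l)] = exp(-l)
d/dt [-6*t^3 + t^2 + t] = -18*t^2 + 2*t + 1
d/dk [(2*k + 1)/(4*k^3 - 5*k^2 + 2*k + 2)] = 2*(-8*k^3 - k^2 + 5*k + 1)/(16*k^6 - 40*k^5 + 41*k^4 - 4*k^3 - 16*k^2 + 8*k + 4)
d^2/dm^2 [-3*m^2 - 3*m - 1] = -6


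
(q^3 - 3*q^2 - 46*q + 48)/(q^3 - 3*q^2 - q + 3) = (q^2 - 2*q - 48)/(q^2 - 2*q - 3)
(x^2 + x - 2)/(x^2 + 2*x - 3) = (x + 2)/(x + 3)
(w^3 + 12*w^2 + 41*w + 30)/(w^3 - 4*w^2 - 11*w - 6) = (w^2 + 11*w + 30)/(w^2 - 5*w - 6)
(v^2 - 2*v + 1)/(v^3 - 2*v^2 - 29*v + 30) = (v - 1)/(v^2 - v - 30)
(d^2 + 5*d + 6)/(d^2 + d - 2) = (d + 3)/(d - 1)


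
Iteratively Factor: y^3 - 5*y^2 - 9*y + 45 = (y - 5)*(y^2 - 9) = (y - 5)*(y - 3)*(y + 3)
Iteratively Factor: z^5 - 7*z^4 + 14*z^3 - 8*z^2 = (z - 1)*(z^4 - 6*z^3 + 8*z^2) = (z - 4)*(z - 1)*(z^3 - 2*z^2) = z*(z - 4)*(z - 1)*(z^2 - 2*z) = z*(z - 4)*(z - 2)*(z - 1)*(z)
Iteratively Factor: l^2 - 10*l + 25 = (l - 5)*(l - 5)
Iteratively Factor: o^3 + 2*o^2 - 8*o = (o - 2)*(o^2 + 4*o) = o*(o - 2)*(o + 4)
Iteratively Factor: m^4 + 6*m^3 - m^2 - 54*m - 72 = (m + 3)*(m^3 + 3*m^2 - 10*m - 24) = (m - 3)*(m + 3)*(m^2 + 6*m + 8) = (m - 3)*(m + 3)*(m + 4)*(m + 2)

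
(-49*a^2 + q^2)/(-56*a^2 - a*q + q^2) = (-7*a + q)/(-8*a + q)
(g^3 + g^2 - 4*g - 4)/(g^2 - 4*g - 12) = (g^2 - g - 2)/(g - 6)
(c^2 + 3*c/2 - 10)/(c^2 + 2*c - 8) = (c - 5/2)/(c - 2)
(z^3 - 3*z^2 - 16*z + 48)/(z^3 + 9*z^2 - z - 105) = (z^2 - 16)/(z^2 + 12*z + 35)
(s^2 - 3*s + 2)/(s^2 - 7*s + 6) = (s - 2)/(s - 6)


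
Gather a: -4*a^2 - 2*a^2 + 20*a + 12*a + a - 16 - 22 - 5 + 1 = -6*a^2 + 33*a - 42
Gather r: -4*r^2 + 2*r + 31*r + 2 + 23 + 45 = -4*r^2 + 33*r + 70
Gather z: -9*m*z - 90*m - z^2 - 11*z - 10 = -90*m - z^2 + z*(-9*m - 11) - 10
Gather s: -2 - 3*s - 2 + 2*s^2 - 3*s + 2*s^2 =4*s^2 - 6*s - 4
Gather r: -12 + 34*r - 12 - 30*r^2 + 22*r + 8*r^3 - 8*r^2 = 8*r^3 - 38*r^2 + 56*r - 24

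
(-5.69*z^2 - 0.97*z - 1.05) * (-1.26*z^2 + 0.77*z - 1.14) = 7.1694*z^4 - 3.1591*z^3 + 7.0627*z^2 + 0.2973*z + 1.197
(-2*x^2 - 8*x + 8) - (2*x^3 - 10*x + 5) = -2*x^3 - 2*x^2 + 2*x + 3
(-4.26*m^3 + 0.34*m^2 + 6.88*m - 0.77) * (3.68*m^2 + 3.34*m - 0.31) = -15.6768*m^5 - 12.9772*m^4 + 27.7746*m^3 + 20.0402*m^2 - 4.7046*m + 0.2387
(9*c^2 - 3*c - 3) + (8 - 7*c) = 9*c^2 - 10*c + 5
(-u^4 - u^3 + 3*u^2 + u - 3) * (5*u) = -5*u^5 - 5*u^4 + 15*u^3 + 5*u^2 - 15*u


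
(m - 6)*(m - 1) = m^2 - 7*m + 6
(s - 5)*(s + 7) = s^2 + 2*s - 35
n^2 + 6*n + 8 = (n + 2)*(n + 4)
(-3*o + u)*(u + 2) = -3*o*u - 6*o + u^2 + 2*u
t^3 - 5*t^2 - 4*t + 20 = (t - 5)*(t - 2)*(t + 2)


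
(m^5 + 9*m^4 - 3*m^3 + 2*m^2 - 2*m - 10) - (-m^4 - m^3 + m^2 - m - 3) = m^5 + 10*m^4 - 2*m^3 + m^2 - m - 7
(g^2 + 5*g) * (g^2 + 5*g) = g^4 + 10*g^3 + 25*g^2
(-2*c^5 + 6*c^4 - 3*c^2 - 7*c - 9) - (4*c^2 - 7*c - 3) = -2*c^5 + 6*c^4 - 7*c^2 - 6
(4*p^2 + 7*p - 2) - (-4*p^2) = 8*p^2 + 7*p - 2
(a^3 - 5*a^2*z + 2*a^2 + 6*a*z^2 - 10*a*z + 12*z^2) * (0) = 0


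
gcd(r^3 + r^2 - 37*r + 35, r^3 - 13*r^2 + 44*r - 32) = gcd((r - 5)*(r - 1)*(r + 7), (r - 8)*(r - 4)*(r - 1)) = r - 1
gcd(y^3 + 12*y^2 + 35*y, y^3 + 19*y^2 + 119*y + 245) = y^2 + 12*y + 35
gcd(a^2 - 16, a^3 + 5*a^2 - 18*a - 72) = a - 4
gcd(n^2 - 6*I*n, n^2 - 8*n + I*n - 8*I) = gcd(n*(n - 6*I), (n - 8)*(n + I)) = 1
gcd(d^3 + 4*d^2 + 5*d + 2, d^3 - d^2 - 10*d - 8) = d^2 + 3*d + 2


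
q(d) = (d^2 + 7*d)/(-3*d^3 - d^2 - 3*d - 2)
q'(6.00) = 0.03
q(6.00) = -0.11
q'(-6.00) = -0.01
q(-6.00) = -0.00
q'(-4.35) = -0.04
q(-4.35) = -0.05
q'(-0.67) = -100.37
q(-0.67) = -9.15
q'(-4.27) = -0.04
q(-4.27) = -0.05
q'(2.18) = 0.25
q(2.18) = -0.45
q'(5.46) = 0.03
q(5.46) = -0.13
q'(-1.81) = -0.65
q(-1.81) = -0.52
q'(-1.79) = -0.68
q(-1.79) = -0.54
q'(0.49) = -0.60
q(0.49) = -0.90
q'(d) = (2*d + 7)/(-3*d^3 - d^2 - 3*d - 2) + (d^2 + 7*d)*(9*d^2 + 2*d + 3)/(-3*d^3 - d^2 - 3*d - 2)^2 = (d*(d + 7)*(9*d^2 + 2*d + 3) - (2*d + 7)*(3*d^3 + d^2 + 3*d + 2))/(3*d^3 + d^2 + 3*d + 2)^2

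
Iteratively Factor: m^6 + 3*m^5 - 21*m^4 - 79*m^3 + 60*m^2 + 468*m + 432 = (m + 3)*(m^5 - 21*m^3 - 16*m^2 + 108*m + 144) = (m - 4)*(m + 3)*(m^4 + 4*m^3 - 5*m^2 - 36*m - 36) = (m - 4)*(m + 3)^2*(m^3 + m^2 - 8*m - 12) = (m - 4)*(m - 3)*(m + 3)^2*(m^2 + 4*m + 4) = (m - 4)*(m - 3)*(m + 2)*(m + 3)^2*(m + 2)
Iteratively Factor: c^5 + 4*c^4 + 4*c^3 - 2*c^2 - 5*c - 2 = (c - 1)*(c^4 + 5*c^3 + 9*c^2 + 7*c + 2) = (c - 1)*(c + 1)*(c^3 + 4*c^2 + 5*c + 2) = (c - 1)*(c + 1)*(c + 2)*(c^2 + 2*c + 1) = (c - 1)*(c + 1)^2*(c + 2)*(c + 1)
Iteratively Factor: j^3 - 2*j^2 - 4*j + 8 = (j - 2)*(j^2 - 4) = (j - 2)*(j + 2)*(j - 2)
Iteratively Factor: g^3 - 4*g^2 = (g)*(g^2 - 4*g) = g*(g - 4)*(g)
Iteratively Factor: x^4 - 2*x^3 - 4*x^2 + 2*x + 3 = (x + 1)*(x^3 - 3*x^2 - x + 3) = (x - 1)*(x + 1)*(x^2 - 2*x - 3) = (x - 3)*(x - 1)*(x + 1)*(x + 1)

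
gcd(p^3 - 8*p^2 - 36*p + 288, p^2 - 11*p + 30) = p - 6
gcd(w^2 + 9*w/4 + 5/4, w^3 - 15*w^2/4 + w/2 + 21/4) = w + 1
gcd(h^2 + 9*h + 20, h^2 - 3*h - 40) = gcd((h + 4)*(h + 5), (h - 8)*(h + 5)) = h + 5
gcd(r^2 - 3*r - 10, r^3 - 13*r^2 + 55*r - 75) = r - 5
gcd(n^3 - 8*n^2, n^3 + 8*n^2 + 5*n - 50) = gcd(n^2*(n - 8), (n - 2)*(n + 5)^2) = 1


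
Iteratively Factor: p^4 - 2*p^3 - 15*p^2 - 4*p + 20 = (p + 2)*(p^3 - 4*p^2 - 7*p + 10) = (p - 1)*(p + 2)*(p^2 - 3*p - 10) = (p - 1)*(p + 2)^2*(p - 5)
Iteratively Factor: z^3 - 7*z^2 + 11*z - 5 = (z - 1)*(z^2 - 6*z + 5) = (z - 5)*(z - 1)*(z - 1)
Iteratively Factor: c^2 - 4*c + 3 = (c - 3)*(c - 1)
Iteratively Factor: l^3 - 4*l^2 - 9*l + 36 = (l + 3)*(l^2 - 7*l + 12) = (l - 3)*(l + 3)*(l - 4)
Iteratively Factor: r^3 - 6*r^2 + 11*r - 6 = (r - 2)*(r^2 - 4*r + 3) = (r - 3)*(r - 2)*(r - 1)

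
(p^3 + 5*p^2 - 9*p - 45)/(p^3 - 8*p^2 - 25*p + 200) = (p^2 - 9)/(p^2 - 13*p + 40)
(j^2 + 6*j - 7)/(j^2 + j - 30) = (j^2 + 6*j - 7)/(j^2 + j - 30)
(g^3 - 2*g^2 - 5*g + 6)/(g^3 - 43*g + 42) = (g^2 - g - 6)/(g^2 + g - 42)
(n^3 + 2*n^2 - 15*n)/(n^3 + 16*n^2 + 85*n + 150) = n*(n - 3)/(n^2 + 11*n + 30)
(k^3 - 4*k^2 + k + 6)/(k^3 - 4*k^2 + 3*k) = (k^2 - k - 2)/(k*(k - 1))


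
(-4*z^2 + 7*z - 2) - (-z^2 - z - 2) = -3*z^2 + 8*z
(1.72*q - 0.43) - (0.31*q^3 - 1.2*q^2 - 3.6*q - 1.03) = -0.31*q^3 + 1.2*q^2 + 5.32*q + 0.6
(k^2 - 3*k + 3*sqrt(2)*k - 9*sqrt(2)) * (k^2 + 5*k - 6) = k^4 + 2*k^3 + 3*sqrt(2)*k^3 - 21*k^2 + 6*sqrt(2)*k^2 - 63*sqrt(2)*k + 18*k + 54*sqrt(2)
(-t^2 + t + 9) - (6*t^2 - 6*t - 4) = -7*t^2 + 7*t + 13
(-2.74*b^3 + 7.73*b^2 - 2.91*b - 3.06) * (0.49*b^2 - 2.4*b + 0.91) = -1.3426*b^5 + 10.3637*b^4 - 22.4713*b^3 + 12.5189*b^2 + 4.6959*b - 2.7846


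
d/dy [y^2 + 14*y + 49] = 2*y + 14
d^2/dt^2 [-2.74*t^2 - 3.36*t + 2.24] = -5.48000000000000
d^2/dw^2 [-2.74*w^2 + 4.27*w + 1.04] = -5.48000000000000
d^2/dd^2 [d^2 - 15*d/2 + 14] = 2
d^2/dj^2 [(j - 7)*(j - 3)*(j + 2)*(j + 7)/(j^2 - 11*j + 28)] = 2*(j^3 - 12*j^2 + 48*j + 2)/(j^3 - 12*j^2 + 48*j - 64)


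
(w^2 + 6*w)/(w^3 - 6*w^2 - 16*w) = (w + 6)/(w^2 - 6*w - 16)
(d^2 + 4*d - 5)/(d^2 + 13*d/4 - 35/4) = 4*(d - 1)/(4*d - 7)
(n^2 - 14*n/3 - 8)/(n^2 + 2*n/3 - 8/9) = 3*(n - 6)/(3*n - 2)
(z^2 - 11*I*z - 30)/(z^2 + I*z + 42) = (z - 5*I)/(z + 7*I)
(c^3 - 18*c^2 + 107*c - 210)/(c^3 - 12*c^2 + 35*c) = (c - 6)/c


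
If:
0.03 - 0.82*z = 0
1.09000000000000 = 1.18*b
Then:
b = 0.92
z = 0.04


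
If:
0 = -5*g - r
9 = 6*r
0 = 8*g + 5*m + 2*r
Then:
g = -3/10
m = -3/25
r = 3/2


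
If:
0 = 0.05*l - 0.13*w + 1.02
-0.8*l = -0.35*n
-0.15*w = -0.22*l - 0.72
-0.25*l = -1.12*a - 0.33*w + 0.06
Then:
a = -1.95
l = 2.82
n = 6.43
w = 8.93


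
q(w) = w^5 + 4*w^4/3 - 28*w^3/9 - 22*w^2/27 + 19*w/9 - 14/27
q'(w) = 5*w^4 + 16*w^3/3 - 28*w^2/3 - 44*w/27 + 19/9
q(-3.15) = -96.87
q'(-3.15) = 240.22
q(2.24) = 55.12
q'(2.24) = 137.45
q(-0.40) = -1.27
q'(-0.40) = 1.06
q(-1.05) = 0.31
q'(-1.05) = -6.56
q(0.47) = 0.06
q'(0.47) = 0.08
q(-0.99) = -0.06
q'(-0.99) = -5.80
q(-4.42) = -935.21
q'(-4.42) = 1274.79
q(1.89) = 20.69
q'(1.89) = 65.50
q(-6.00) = -5418.52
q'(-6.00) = 5003.89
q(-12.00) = -215951.19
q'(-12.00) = 93141.67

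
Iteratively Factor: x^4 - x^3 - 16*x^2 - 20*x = (x + 2)*(x^3 - 3*x^2 - 10*x) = (x - 5)*(x + 2)*(x^2 + 2*x) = (x - 5)*(x + 2)^2*(x)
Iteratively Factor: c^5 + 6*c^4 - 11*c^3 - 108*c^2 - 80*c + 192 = (c - 1)*(c^4 + 7*c^3 - 4*c^2 - 112*c - 192) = (c - 1)*(c + 4)*(c^3 + 3*c^2 - 16*c - 48) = (c - 1)*(c + 3)*(c + 4)*(c^2 - 16) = (c - 1)*(c + 3)*(c + 4)^2*(c - 4)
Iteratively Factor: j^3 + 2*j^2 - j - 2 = (j + 1)*(j^2 + j - 2) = (j + 1)*(j + 2)*(j - 1)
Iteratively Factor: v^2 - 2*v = (v - 2)*(v)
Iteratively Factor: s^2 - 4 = (s + 2)*(s - 2)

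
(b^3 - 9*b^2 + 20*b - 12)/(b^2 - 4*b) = (b^3 - 9*b^2 + 20*b - 12)/(b*(b - 4))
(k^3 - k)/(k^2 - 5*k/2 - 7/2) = 2*k*(k - 1)/(2*k - 7)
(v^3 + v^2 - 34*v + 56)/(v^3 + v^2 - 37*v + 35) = (v^2 - 6*v + 8)/(v^2 - 6*v + 5)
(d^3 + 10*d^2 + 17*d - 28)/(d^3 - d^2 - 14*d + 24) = (d^2 + 6*d - 7)/(d^2 - 5*d + 6)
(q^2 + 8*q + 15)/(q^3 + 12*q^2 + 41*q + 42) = (q + 5)/(q^2 + 9*q + 14)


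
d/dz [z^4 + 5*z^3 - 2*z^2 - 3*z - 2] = 4*z^3 + 15*z^2 - 4*z - 3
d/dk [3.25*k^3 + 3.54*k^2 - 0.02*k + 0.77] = 9.75*k^2 + 7.08*k - 0.02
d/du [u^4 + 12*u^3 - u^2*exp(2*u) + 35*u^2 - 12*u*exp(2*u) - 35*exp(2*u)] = 4*u^3 - 2*u^2*exp(2*u) + 36*u^2 - 26*u*exp(2*u) + 70*u - 82*exp(2*u)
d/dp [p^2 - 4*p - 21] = 2*p - 4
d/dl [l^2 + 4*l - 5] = 2*l + 4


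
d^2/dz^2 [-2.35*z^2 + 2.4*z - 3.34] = -4.70000000000000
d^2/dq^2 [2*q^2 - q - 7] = 4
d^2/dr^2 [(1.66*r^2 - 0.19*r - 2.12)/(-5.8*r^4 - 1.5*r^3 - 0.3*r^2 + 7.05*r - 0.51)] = (-335.0544*r^8 - 9.95279999999985*r^7 + 1451.0908*r^6 - 256.6602*r^5 + 183.28572*r^4 - 327.9141*r^3 - 208.84104*r^2 - 36.80802*r + 210.592638)/(195.112*r^12 + 151.38*r^11 + 69.426*r^10 - 692.451*r^9 - 312.9498*r^8 - 94.1625*r^7 + 854.5824*r^6 + 98.01135*r^5 + 17.03619*r^4 - 355.704075*r^3 + 76.278915*r^2 - 5.501115*r + 0.132651)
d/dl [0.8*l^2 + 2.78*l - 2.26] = 1.6*l + 2.78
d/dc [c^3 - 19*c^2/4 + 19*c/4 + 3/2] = 3*c^2 - 19*c/2 + 19/4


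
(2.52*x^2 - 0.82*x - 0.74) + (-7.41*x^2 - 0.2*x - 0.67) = -4.89*x^2 - 1.02*x - 1.41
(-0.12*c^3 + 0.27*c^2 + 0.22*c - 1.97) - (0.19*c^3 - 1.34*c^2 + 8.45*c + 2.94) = -0.31*c^3 + 1.61*c^2 - 8.23*c - 4.91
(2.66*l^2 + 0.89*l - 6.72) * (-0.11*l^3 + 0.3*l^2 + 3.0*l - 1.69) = -0.2926*l^5 + 0.7001*l^4 + 8.9862*l^3 - 3.8414*l^2 - 21.6641*l + 11.3568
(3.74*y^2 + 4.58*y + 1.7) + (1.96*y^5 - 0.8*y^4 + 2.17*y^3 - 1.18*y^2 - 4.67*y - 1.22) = 1.96*y^5 - 0.8*y^4 + 2.17*y^3 + 2.56*y^2 - 0.0899999999999999*y + 0.48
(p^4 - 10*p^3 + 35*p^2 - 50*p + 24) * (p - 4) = p^5 - 14*p^4 + 75*p^3 - 190*p^2 + 224*p - 96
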